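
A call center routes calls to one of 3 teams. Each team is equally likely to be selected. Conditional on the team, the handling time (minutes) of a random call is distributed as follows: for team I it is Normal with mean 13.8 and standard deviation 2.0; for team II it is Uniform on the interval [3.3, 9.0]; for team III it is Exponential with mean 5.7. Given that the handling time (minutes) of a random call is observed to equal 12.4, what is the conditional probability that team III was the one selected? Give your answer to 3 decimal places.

0.113

Likelihoods f(12.4 | ·): I: 0.156127; II: 0; III: 0.0199225.
Posterior ∝ prior × likelihood. Numerator for III: 0.333333·0.0199225 = 0.00664084.
Normalizing constant: 0.333333·0.156127 + 0.333333·0 + 0.333333·0.0199225 = 0.0586832.
P(III | observation) = 0.00664084 / 0.0586832 = 0.113164.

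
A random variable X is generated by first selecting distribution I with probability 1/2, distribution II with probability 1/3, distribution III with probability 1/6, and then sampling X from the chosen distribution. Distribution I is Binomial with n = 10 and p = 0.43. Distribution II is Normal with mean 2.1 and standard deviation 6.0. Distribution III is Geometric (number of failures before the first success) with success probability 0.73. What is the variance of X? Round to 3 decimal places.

15.570

Per component, I: μ=4.3, E[X²]=20.941; II: μ=2.1, E[X²]=40.41; III: μ=0.369863, E[X²]=0.64346.
E[X] = 0.5·4.3 + 0.333333·2.1 + 0.166667·0.369863 = 2.91164.
E[X²] = 0.5·20.941 + 0.333333·40.41 + 0.166667·0.64346 = 24.0477.
Var(X) = E[X²] − (E[X])² = 24.0477 − 8.47767 = 15.5701.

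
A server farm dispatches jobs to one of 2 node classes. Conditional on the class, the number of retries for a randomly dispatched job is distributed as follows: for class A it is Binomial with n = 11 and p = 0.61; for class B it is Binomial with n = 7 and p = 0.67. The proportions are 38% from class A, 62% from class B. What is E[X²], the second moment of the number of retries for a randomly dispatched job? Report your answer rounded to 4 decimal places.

32.7007

For each component E[X²] = Var + (mean)², giving A: 47.641; B: 23.5438.
Overall E[X²] = 0.38·47.641 + 0.62·23.5438 = 32.7007.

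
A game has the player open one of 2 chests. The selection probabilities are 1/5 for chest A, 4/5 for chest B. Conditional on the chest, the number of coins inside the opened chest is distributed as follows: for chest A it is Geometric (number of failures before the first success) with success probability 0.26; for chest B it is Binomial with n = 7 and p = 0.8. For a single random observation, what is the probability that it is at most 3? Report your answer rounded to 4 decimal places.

0.1667

Conditional on each chest, P(X ≤ 3): A: 0.700134; B: 0.033344.
By total probability, P(X ≤ 3) = 0.2·0.700134 + 0.8·0.033344 = 0.166702.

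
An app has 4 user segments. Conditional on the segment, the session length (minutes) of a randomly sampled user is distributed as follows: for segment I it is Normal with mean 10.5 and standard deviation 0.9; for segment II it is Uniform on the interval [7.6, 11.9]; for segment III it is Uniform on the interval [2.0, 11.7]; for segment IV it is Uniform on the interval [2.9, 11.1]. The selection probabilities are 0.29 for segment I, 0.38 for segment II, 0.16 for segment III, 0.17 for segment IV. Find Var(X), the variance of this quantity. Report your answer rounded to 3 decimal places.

5.312

Per component, I: μ=10.5, E[X²]=111.06; II: μ=9.75, E[X²]=96.6033; III: μ=6.85, E[X²]=54.7633; IV: μ=7, E[X²]=54.6033.
E[X] = 0.29·10.5 + 0.38·9.75 + 0.16·6.85 + 0.17·7 = 9.036.
E[X²] = 0.29·111.06 + 0.38·96.6033 + 0.16·54.7633 + 0.17·54.6033 = 86.9614.
Var(X) = E[X²] − (E[X])² = 86.9614 − 81.6493 = 5.31207.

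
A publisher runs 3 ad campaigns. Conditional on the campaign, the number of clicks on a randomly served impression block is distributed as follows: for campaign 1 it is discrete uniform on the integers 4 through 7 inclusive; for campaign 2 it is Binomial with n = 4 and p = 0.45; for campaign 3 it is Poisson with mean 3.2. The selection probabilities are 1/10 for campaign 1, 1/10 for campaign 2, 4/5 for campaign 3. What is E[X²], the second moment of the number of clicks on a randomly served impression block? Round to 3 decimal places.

For each component E[X²] = Var + (mean)², giving 1: 31.5; 2: 4.23; 3: 13.44.
Overall E[X²] = 0.1·31.5 + 0.1·4.23 + 0.8·13.44 = 14.325.

14.325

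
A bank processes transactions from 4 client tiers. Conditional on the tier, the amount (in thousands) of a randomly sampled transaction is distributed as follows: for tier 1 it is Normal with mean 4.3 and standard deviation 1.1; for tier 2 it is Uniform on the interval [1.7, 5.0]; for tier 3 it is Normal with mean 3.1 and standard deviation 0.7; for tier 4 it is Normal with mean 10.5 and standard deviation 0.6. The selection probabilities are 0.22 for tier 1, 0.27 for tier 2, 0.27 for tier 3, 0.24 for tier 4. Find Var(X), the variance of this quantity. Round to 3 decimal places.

9.764

Per component, 1: μ=4.3, E[X²]=19.7; 2: μ=3.35, E[X²]=12.13; 3: μ=3.1, E[X²]=10.1; 4: μ=10.5, E[X²]=110.61.
E[X] = 0.22·4.3 + 0.27·3.35 + 0.27·3.1 + 0.24·10.5 = 5.2075.
E[X²] = 0.22·19.7 + 0.27·12.13 + 0.27·10.1 + 0.24·110.61 = 36.8825.
Var(X) = E[X²] − (E[X])² = 36.8825 − 27.1181 = 9.76444.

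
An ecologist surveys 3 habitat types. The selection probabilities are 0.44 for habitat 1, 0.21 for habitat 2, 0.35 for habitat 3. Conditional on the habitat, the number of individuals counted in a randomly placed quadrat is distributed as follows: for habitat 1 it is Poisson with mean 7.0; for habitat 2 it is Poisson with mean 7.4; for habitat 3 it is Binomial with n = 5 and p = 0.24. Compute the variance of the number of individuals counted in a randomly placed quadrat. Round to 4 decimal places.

Per component, 1: μ=7, E[X²]=56; 2: μ=7.4, E[X²]=62.16; 3: μ=1.2, E[X²]=2.352.
E[X] = 0.44·7 + 0.21·7.4 + 0.35·1.2 = 5.054.
E[X²] = 0.44·56 + 0.21·62.16 + 0.35·2.352 = 38.5168.
Var(X) = E[X²] − (E[X])² = 38.5168 − 25.5429 = 12.9739.

12.9739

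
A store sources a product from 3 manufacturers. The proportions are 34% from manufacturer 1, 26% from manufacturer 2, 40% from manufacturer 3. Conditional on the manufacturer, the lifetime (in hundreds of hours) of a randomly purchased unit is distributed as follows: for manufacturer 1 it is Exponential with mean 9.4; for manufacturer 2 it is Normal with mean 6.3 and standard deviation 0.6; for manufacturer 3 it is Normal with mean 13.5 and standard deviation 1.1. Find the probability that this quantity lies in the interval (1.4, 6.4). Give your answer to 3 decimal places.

0.268

Conditional on each manufacturer, P(1.4 < X < 6.4): 1: 0.355438; 2: 0.566184; 3: 5.42721e-11.
By total probability, P(1.4 < X < 6.4) = 0.34·0.355438 + 0.26·0.566184 + 0.4·5.42721e-11 = 0.268057.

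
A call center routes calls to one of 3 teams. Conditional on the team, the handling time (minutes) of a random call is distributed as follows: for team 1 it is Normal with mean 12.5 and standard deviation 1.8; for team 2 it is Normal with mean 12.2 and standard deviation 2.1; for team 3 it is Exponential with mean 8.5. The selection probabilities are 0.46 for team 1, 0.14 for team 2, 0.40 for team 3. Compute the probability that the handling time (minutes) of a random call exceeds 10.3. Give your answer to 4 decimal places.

Conditional on each team, P(X > 10.3): 1: 0.889188; 2: 0.817204; 3: 0.297672.
By total probability, P(X > 10.3) = 0.46·0.889188 + 0.14·0.817204 + 0.4·0.297672 = 0.642504.

0.6425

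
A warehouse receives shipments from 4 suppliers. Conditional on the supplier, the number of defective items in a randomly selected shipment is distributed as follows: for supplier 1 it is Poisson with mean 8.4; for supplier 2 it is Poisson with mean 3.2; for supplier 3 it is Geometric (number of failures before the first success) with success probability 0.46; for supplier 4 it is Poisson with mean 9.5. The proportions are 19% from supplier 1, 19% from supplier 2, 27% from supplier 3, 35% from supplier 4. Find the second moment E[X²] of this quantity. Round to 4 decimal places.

For each component E[X²] = Var + (mean)², giving 1: 78.96; 2: 13.44; 3: 3.93006; 4: 99.75.
Overall E[X²] = 0.19·78.96 + 0.19·13.44 + 0.27·3.93006 + 0.35·99.75 = 53.5296.

53.5296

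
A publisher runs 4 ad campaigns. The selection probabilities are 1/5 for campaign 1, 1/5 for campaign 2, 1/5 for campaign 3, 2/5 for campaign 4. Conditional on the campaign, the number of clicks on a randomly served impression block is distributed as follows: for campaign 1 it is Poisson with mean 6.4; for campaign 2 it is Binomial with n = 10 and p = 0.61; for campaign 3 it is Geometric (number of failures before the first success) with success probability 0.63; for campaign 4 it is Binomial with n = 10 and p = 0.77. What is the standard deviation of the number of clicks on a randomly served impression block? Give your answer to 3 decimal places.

3.100

Per component, 1: μ=6.4, E[X²]=47.36; 2: μ=6.1, E[X²]=39.589; 3: μ=0.587302, E[X²]=1.27715; 4: μ=7.7, E[X²]=61.061.
E[X] = 0.2·6.4 + 0.2·6.1 + 0.2·0.587302 + 0.4·7.7 = 5.69746.
E[X²] = 0.2·47.36 + 0.2·39.589 + 0.2·1.27715 + 0.4·61.061 = 42.0696.
Var(X) = E[X²] − (E[X])² = 42.0696 − 32.4611 = 9.60858.
SD(X) = √9.60858 = 3.09977.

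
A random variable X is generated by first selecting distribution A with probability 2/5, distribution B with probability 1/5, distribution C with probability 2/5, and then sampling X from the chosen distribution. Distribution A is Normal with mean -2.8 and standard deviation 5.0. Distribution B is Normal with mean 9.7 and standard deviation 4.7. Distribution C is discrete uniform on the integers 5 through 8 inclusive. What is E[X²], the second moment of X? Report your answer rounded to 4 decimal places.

For each component E[X²] = Var + (mean)², giving A: 32.84; B: 116.18; C: 43.5.
Overall E[X²] = 0.4·32.84 + 0.2·116.18 + 0.4·43.5 = 53.772.

53.7720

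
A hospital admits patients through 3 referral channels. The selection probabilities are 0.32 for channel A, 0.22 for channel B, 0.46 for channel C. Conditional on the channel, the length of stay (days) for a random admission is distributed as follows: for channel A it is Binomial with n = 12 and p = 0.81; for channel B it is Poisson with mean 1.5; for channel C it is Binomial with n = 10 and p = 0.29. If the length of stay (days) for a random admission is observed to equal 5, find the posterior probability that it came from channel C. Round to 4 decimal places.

0.9167

Likelihoods P(X=5 | ·): A: 0.00246846; B: 0.01412; C: 0.0932572.
Posterior ∝ prior × likelihood. Numerator for C: 0.46·0.0932572 = 0.0428983.
Normalizing constant: 0.32·0.00246846 + 0.22·0.01412 + 0.46·0.0932572 = 0.0467946.
P(C | observation) = 0.0428983 / 0.0467946 = 0.916736.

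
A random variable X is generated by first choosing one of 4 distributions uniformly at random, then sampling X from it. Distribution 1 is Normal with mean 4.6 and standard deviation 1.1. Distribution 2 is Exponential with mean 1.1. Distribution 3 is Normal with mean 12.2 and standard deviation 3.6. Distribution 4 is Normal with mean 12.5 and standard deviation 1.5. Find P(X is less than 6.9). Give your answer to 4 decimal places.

0.5126

Conditional on each component, P(X < 6.9): 1: 0.981732; 2: 0.998113; 3: 0.0704804; 4: 9.44811e-05.
By total probability, P(X < 6.9) = 0.25·0.981732 + 0.25·0.998113 + 0.25·0.0704804 + 0.25·9.44811e-05 = 0.512605.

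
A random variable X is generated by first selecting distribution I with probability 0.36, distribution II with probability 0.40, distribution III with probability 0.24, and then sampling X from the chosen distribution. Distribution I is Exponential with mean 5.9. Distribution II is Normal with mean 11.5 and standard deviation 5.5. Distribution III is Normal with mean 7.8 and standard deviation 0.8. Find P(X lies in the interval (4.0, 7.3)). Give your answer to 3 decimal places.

Conditional on each component, P(4.0 < X < 7.3): I: 0.217478; II: 0.136201; III: 0.265985.
By total probability, P(4.0 < X < 7.3) = 0.36·0.217478 + 0.4·0.136201 + 0.24·0.265985 = 0.196609.

0.197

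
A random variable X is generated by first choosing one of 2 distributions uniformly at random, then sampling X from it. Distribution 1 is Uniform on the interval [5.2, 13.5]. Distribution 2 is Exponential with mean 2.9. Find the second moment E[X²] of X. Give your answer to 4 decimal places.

For each component E[X²] = Var + (mean)², giving 1: 93.1633; 2: 16.82.
Overall E[X²] = 0.5·93.1633 + 0.5·16.82 = 54.9917.

54.9917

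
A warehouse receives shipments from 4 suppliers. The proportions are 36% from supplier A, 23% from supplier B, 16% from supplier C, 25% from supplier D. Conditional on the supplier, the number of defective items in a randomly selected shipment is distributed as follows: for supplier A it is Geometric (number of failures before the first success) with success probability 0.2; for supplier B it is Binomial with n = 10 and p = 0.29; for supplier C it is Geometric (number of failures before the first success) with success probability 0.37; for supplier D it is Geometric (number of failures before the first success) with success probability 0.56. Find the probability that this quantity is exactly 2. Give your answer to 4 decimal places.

0.1529

Conditional on each supplier, P(X = 2): A: 0.128; B: 0.244385; C: 0.146853; D: 0.108416.
By total probability, P(X = 2) = 0.36·0.128 + 0.23·0.244385 + 0.16·0.146853 + 0.25·0.108416 = 0.152889.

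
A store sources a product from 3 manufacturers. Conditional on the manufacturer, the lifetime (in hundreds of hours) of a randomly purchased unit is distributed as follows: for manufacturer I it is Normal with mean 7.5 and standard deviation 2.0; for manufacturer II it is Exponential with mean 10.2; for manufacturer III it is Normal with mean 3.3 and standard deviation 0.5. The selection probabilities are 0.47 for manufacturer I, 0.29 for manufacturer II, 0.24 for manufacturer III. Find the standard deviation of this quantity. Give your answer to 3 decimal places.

6.197

Per component, I: μ=7.5, E[X²]=60.25; II: μ=10.2, E[X²]=208.08; III: μ=3.3, E[X²]=11.14.
E[X] = 0.47·7.5 + 0.29·10.2 + 0.24·3.3 = 7.275.
E[X²] = 0.47·60.25 + 0.29·208.08 + 0.24·11.14 = 91.3343.
Var(X) = E[X²] − (E[X])² = 91.3343 − 52.9256 = 38.4087.
SD(X) = √38.4087 = 6.19747.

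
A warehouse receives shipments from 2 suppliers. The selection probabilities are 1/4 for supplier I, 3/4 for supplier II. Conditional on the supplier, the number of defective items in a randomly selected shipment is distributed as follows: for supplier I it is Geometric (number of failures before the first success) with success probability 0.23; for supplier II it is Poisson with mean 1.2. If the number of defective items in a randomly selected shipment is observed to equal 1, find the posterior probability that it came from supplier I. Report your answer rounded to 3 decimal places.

Likelihoods P(X=1 | ·): I: 0.1771; II: 0.361433.
Posterior ∝ prior × likelihood. Numerator for I: 0.25·0.1771 = 0.044275.
Normalizing constant: 0.25·0.1771 + 0.75·0.361433 = 0.31535.
P(I | observation) = 0.044275 / 0.31535 = 0.1404.

0.140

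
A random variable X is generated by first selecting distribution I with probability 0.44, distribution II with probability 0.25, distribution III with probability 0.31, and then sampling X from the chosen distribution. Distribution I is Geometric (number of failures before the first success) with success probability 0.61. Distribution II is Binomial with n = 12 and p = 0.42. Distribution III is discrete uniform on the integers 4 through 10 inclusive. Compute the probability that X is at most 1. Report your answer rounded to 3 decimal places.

Conditional on each component, P(X ≤ 1): I: 0.8479; II: 0.0140425; III: 0.
By total probability, P(X ≤ 1) = 0.44·0.8479 + 0.25·0.0140425 + 0.31·0 = 0.376587.

0.377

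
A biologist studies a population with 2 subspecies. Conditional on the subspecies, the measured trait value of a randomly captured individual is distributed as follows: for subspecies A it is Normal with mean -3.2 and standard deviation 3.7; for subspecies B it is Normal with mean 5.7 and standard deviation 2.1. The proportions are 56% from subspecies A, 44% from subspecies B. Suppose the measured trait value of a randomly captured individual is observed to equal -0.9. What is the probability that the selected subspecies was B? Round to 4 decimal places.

0.0119

Likelihoods f(-0.9 | ·): A: 0.0888791; B: 0.00136084.
Posterior ∝ prior × likelihood. Numerator for B: 0.44·0.00136084 = 0.000598771.
Normalizing constant: 0.56·0.0888791 + 0.44·0.00136084 = 0.0503711.
P(B | observation) = 0.000598771 / 0.0503711 = 0.0118872.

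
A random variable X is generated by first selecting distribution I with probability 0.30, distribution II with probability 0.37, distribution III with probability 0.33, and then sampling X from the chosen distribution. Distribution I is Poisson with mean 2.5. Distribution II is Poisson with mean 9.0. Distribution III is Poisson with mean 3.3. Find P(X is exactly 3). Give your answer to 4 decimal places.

Conditional on each component, P(X = 3): I: 0.213763; II: 0.0149943; III: 0.220912.
By total probability, P(X = 3) = 0.3·0.213763 + 0.37·0.0149943 + 0.33·0.220912 = 0.142578.

0.1426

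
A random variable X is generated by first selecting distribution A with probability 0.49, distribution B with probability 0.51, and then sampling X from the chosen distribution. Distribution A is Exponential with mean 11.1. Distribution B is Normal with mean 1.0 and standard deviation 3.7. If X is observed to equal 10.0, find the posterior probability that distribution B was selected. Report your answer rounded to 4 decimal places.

Likelihoods f(10.0 | ·): A: 0.0365949; B: 0.00559638.
Posterior ∝ prior × likelihood. Numerator for B: 0.51·0.00559638 = 0.00285415.
Normalizing constant: 0.49·0.0365949 + 0.51·0.00559638 = 0.0207857.
P(B | observation) = 0.00285415 / 0.0207857 = 0.137314.

0.1373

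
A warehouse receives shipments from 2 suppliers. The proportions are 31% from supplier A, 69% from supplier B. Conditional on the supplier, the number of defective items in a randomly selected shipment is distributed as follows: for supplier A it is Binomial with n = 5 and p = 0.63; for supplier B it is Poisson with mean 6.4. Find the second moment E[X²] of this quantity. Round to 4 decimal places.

For each component E[X²] = Var + (mean)², giving A: 11.088; B: 47.36.
Overall E[X²] = 0.31·11.088 + 0.69·47.36 = 36.1157.

36.1157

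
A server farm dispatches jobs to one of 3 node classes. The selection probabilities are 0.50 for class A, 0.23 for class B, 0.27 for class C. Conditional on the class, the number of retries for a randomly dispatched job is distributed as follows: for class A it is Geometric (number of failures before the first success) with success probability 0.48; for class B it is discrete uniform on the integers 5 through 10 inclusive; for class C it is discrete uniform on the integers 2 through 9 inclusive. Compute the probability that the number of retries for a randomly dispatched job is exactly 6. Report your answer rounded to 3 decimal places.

Conditional on each class, P(X = 6): A: 0.00948989; B: 0.166667; C: 0.125.
By total probability, P(X = 6) = 0.5·0.00948989 + 0.23·0.166667 + 0.27·0.125 = 0.0768283.

0.077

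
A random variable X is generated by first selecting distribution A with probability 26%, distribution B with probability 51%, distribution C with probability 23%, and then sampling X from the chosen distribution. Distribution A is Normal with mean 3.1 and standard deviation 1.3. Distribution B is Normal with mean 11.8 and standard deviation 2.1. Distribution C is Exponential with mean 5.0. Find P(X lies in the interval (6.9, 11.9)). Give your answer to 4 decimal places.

Conditional on each component, P(6.9 < X < 11.9): A: 0.00173295; B: 0.509175; C: 0.159028.
By total probability, P(6.9 < X < 11.9) = 0.26·0.00173295 + 0.51·0.509175 + 0.23·0.159028 = 0.296706.

0.2967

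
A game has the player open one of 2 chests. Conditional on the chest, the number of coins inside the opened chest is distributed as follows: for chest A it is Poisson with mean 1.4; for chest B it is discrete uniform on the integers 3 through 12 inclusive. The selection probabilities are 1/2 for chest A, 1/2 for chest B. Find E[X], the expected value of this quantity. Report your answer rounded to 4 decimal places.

4.4500

Component means — A: 1.4; B: 7.5.
E[X] = 0.5·1.4 + 0.5·7.5 = 4.45.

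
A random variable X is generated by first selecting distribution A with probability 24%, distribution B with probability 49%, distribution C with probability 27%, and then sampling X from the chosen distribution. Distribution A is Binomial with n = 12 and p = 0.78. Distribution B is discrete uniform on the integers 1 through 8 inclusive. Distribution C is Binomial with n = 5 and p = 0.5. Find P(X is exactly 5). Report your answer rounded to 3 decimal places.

0.071

Conditional on each component, P(X = 5): A: 0.0057037; B: 0.125; C: 0.03125.
By total probability, P(X = 5) = 0.24·0.0057037 + 0.49·0.125 + 0.27·0.03125 = 0.0710564.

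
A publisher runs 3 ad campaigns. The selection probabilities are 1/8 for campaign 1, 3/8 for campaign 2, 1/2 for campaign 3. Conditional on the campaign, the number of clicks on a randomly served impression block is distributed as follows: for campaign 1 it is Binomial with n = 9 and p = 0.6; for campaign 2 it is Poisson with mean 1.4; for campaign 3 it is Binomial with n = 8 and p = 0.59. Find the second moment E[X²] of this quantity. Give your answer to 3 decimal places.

For each component E[X²] = Var + (mean)², giving 1: 31.32; 2: 3.36; 3: 24.2136.
Overall E[X²] = 0.125·31.32 + 0.375·3.36 + 0.5·24.2136 = 17.2818.

17.282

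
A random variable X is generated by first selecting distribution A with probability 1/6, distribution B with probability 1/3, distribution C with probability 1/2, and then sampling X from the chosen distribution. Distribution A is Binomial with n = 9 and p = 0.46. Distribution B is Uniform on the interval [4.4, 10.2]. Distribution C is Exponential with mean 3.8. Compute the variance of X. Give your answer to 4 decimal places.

Per component, A: μ=4.14, E[X²]=19.3752; B: μ=7.3, E[X²]=56.0933; C: μ=3.8, E[X²]=28.88.
E[X] = 0.166667·4.14 + 0.333333·7.3 + 0.5·3.8 = 5.02333.
E[X²] = 0.166667·19.3752 + 0.333333·56.0933 + 0.5·28.88 = 36.367.
Var(X) = E[X²] − (E[X])² = 36.367 − 25.2339 = 11.1331.

11.1331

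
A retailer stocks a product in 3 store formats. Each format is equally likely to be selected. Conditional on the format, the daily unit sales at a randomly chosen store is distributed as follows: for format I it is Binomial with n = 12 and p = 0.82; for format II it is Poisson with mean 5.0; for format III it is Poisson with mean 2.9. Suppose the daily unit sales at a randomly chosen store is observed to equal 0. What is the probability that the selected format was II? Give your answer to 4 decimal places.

0.1091

Likelihoods P(X=0 | ·): I: 1.15683e-09; II: 0.00673795; III: 0.0550232.
Posterior ∝ prior × likelihood. Numerator for II: 0.333333·0.00673795 = 0.00224598.
Normalizing constant: 0.333333·1.15683e-09 + 0.333333·0.00673795 + 0.333333·0.0550232 = 0.0205871.
P(II | observation) = 0.00224598 / 0.0205871 = 0.109097.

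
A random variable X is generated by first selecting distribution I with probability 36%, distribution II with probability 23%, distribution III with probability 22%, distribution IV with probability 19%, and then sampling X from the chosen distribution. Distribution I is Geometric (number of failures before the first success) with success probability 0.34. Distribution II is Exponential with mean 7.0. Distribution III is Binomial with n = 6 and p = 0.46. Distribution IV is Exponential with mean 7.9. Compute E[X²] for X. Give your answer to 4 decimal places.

51.6715

For each component E[X²] = Var + (mean)², giving I: 9.47751; II: 98; III: 9.108; IV: 124.82.
Overall E[X²] = 0.36·9.47751 + 0.23·98 + 0.22·9.108 + 0.19·124.82 = 51.6715.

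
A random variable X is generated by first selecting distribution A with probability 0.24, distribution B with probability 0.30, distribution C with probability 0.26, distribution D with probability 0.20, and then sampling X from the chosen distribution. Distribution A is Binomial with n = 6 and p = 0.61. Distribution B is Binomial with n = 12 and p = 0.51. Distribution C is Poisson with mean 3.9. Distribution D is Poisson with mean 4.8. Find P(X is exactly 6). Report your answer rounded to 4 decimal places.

Conditional on each component, P(X = 6): A: 0.0515204; B: 0.225045; C: 0.0989251; D: 0.139798.
By total probability, P(X = 6) = 0.24·0.0515204 + 0.3·0.225045 + 0.26·0.0989251 + 0.2·0.139798 = 0.133559.

0.1336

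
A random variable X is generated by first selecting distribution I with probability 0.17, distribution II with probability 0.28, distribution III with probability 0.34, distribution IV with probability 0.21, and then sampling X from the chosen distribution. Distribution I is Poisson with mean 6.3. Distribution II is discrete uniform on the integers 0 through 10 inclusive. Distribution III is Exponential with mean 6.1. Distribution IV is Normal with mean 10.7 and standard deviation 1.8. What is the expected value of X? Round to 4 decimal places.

6.7920

Component means — I: 6.3; II: 5; III: 6.1; IV: 10.7.
E[X] = 0.17·6.3 + 0.28·5 + 0.34·6.1 + 0.21·10.7 = 6.792.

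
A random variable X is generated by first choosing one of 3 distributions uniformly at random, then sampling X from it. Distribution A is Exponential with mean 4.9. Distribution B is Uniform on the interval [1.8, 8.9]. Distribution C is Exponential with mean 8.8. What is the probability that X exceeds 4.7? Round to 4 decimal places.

0.5203

Conditional on each component, P(X > 4.7): A: 0.383206; B: 0.591549; C: 0.586202.
By total probability, P(X > 4.7) = 0.333333·0.383206 + 0.333333·0.591549 + 0.333333·0.586202 = 0.520319.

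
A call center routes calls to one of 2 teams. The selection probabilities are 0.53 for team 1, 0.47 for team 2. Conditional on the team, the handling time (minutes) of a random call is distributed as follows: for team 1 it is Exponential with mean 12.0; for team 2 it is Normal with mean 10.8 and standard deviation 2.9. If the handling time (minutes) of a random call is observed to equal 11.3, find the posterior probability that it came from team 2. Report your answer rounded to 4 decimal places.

0.7872

Likelihoods f(11.3 | ·): 1: 0.0324981; 2: 0.135537.
Posterior ∝ prior × likelihood. Numerator for 2: 0.47·0.135537 = 0.0637023.
Normalizing constant: 0.53·0.0324981 + 0.47·0.135537 = 0.0809263.
P(2 | observation) = 0.0637023 / 0.0809263 = 0.787164.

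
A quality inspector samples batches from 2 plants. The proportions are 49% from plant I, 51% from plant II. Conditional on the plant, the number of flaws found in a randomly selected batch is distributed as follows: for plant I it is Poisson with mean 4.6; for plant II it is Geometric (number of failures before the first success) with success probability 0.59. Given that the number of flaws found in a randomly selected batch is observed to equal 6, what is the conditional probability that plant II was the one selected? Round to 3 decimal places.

Likelihoods P(X=6 | ·): I: 0.13227; II: 0.00280256.
Posterior ∝ prior × likelihood. Numerator for II: 0.51·0.00280256 = 0.00142931.
Normalizing constant: 0.49·0.13227 + 0.51·0.00280256 = 0.0662414.
P(II | observation) = 0.00142931 / 0.0662414 = 0.0215772.

0.022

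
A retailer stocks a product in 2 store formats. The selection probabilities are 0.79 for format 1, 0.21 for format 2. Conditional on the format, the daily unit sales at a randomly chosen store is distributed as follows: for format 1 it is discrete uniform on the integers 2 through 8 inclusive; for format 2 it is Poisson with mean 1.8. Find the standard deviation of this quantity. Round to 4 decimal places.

2.2884

Per component, 1: μ=5, E[X²]=29; 2: μ=1.8, E[X²]=5.04.
E[X] = 0.79·5 + 0.21·1.8 = 4.328.
E[X²] = 0.79·29 + 0.21·5.04 = 23.9684.
Var(X) = E[X²] − (E[X])² = 23.9684 − 18.7316 = 5.23682.
SD(X) = √5.23682 = 2.28841.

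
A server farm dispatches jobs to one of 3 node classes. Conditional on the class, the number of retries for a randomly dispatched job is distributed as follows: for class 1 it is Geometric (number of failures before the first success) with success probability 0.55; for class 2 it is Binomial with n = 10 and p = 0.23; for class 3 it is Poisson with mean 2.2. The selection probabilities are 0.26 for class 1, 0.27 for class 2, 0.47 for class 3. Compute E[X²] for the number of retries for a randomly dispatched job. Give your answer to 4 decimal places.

For each component E[X²] = Var + (mean)², giving 1: 2.15702; 2: 7.061; 3: 7.04.
Overall E[X²] = 0.26·2.15702 + 0.27·7.061 + 0.47·7.04 = 5.7761.

5.7761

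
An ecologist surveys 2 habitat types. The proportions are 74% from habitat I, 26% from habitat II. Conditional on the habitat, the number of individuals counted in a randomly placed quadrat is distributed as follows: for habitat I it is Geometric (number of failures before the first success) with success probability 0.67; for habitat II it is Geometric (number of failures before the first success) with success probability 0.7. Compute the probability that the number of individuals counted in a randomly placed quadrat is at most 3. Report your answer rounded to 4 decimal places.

0.9891

Conditional on each habitat, P(X ≤ 3): I: 0.988141; II: 0.9919.
By total probability, P(X ≤ 3) = 0.74·0.988141 + 0.26·0.9919 = 0.989118.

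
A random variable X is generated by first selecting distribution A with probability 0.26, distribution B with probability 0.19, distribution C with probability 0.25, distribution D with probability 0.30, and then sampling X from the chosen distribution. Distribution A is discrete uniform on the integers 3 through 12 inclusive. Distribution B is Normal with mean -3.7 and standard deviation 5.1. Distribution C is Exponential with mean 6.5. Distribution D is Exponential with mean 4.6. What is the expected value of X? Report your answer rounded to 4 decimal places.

4.2520

Component means — A: 7.5; B: -3.7; C: 6.5; D: 4.6.
E[X] = 0.26·7.5 + 0.19·-3.7 + 0.25·6.5 + 0.3·4.6 = 4.252.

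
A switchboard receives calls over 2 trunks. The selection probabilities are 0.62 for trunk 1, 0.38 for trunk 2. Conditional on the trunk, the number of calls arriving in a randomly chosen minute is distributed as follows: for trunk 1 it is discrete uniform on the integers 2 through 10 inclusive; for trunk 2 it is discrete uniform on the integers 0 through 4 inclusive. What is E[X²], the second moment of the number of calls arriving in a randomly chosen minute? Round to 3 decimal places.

28.733

For each component E[X²] = Var + (mean)², giving 1: 42.6667; 2: 6.
Overall E[X²] = 0.62·42.6667 + 0.38·6 = 28.7333.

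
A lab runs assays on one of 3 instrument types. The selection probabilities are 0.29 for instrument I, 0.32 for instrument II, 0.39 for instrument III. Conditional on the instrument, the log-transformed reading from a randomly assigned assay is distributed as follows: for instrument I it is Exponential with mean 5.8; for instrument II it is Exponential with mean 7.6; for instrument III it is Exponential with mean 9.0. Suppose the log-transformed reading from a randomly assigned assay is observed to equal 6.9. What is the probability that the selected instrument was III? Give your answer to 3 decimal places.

0.385

Likelihoods f(6.9 | ·): I: 0.05247; II: 0.0530753; III: 0.0516177.
Posterior ∝ prior × likelihood. Numerator for III: 0.39·0.0516177 = 0.0201309.
Normalizing constant: 0.29·0.05247 + 0.32·0.0530753 + 0.39·0.0516177 = 0.0523313.
P(III | observation) = 0.0201309 / 0.0523313 = 0.384682.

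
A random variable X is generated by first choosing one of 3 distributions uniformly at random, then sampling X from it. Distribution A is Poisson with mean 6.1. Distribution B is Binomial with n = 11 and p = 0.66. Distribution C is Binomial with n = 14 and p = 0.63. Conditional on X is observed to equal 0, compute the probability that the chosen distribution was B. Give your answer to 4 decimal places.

Likelihoods P(X=0 | ·): A: 0.00224287; B: 7.01888e-06; C: 9.01206e-07.
Posterior ∝ prior × likelihood. Numerator for B: 0.333333·7.01888e-06 = 2.33963e-06.
Normalizing constant: 0.333333·0.00224287 + 0.333333·7.01888e-06 + 0.333333·9.01206e-07 = 0.000750263.
P(B | observation) = 2.33963e-06 / 0.000750263 = 0.00311841.

0.0031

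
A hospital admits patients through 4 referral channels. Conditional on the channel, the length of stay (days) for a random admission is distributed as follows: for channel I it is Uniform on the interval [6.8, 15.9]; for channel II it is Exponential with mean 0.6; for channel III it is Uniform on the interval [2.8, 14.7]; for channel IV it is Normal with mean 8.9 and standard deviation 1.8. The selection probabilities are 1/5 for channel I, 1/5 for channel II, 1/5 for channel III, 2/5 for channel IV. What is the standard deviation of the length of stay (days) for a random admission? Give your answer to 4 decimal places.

4.3187

Per component, I: μ=11.35, E[X²]=135.723; II: μ=0.6, E[X²]=0.72; III: μ=8.75, E[X²]=88.3633; IV: μ=8.9, E[X²]=82.45.
E[X] = 0.2·11.35 + 0.2·0.6 + 0.2·8.75 + 0.4·8.9 = 7.7.
E[X²] = 0.2·135.723 + 0.2·0.72 + 0.2·88.3633 + 0.4·82.45 = 77.9413.
Var(X) = E[X²] − (E[X])² = 77.9413 − 59.29 = 18.6513.
SD(X) = √18.6513 = 4.31872.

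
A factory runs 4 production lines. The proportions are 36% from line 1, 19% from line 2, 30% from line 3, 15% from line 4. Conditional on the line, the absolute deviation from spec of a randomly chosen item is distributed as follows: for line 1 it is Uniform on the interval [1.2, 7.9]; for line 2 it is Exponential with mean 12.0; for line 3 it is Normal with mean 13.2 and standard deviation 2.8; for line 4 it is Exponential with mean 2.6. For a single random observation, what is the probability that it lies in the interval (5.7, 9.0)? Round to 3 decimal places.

0.178

Conditional on each line, P(5.7 < X < 9.0): 1: 0.328358; 2: 0.149519; 3: 0.0631104; 4: 0.0802773.
By total probability, P(5.7 < X < 9.0) = 0.36·0.328358 + 0.19·0.149519 + 0.3·0.0631104 + 0.15·0.0802773 = 0.177592.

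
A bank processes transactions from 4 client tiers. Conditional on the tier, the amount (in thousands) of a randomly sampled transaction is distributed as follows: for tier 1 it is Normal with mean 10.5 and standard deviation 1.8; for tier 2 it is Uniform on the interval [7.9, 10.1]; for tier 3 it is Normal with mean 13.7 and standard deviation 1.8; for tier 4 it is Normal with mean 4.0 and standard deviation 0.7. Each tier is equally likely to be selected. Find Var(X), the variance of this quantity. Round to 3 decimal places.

Per component, 1: μ=10.5, E[X²]=113.49; 2: μ=9, E[X²]=81.4033; 3: μ=13.7, E[X²]=190.93; 4: μ=4, E[X²]=16.49.
E[X] = 0.25·10.5 + 0.25·9 + 0.25·13.7 + 0.25·4 = 9.3.
E[X²] = 0.25·113.49 + 0.25·81.4033 + 0.25·190.93 + 0.25·16.49 = 100.578.
Var(X) = E[X²] − (E[X])² = 100.578 − 86.49 = 14.0883.

14.088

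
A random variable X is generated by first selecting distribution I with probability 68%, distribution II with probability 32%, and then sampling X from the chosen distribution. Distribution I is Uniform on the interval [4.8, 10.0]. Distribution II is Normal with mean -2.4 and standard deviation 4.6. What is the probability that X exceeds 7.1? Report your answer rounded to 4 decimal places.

Conditional on each component, P(X > 7.1): I: 0.557692; II: 0.0194512.
By total probability, P(X > 7.1) = 0.68·0.557692 + 0.32·0.0194512 = 0.385455.

0.3855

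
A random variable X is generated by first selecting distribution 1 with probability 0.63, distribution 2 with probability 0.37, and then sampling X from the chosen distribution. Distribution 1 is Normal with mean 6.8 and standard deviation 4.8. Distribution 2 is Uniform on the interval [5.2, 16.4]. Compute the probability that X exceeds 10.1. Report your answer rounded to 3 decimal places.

0.363

Conditional on each component, P(X > 10.1): 1: 0.245884; 2: 0.5625.
By total probability, P(X > 10.1) = 0.63·0.245884 + 0.37·0.5625 = 0.363032.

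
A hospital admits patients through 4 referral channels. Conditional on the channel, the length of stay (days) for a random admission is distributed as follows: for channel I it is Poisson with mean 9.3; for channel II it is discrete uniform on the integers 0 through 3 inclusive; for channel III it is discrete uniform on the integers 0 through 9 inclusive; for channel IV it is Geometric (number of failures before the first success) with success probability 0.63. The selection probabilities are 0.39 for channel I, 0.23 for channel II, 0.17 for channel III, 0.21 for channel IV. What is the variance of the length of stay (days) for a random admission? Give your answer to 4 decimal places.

19.6535

Per component, I: μ=9.3, E[X²]=95.79; II: μ=1.5, E[X²]=3.5; III: μ=4.5, E[X²]=28.5; IV: μ=0.587302, E[X²]=1.27715.
E[X] = 0.39·9.3 + 0.23·1.5 + 0.17·4.5 + 0.21·0.587302 = 4.86033.
E[X²] = 0.39·95.79 + 0.23·3.5 + 0.17·28.5 + 0.21·1.27715 = 43.2763.
Var(X) = E[X²] − (E[X])² = 43.2763 − 23.6228 = 19.6535.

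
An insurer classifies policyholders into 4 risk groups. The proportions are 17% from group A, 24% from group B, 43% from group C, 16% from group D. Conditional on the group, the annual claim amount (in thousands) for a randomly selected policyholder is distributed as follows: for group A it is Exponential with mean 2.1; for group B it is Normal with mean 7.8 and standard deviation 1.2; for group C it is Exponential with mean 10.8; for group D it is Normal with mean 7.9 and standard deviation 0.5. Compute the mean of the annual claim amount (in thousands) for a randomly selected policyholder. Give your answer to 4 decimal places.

8.1370

Component means — A: 2.1; B: 7.8; C: 10.8; D: 7.9.
E[X] = 0.17·2.1 + 0.24·7.8 + 0.43·10.8 + 0.16·7.9 = 8.137.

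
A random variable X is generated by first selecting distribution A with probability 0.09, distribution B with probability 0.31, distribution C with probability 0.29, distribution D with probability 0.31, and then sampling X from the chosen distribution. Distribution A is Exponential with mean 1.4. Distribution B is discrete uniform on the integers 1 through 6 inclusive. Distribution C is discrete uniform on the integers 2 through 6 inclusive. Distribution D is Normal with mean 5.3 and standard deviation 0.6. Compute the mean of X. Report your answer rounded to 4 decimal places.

Component means — A: 1.4; B: 3.5; C: 4; D: 5.3.
E[X] = 0.09·1.4 + 0.31·3.5 + 0.29·4 + 0.31·5.3 = 4.014.

4.0140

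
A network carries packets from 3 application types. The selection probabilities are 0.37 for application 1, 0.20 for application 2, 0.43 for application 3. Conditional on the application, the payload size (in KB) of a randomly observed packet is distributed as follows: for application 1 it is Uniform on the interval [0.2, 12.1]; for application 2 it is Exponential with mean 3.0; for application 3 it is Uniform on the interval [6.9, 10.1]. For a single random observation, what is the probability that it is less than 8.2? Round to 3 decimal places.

0.610

Conditional on each application, P(X < 8.2): 1: 0.672269; 2: 0.934998; 3: 0.40625.
By total probability, P(X < 8.2) = 0.37·0.672269 + 0.2·0.934998 + 0.43·0.40625 = 0.610427.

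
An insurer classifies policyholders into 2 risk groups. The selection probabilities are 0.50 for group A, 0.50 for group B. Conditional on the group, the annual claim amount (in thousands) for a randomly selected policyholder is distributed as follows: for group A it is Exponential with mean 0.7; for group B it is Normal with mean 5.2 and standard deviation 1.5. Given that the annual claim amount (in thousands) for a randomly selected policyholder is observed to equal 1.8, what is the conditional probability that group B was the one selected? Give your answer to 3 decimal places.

0.157

Likelihoods f(1.8 | ·): A: 0.10918; B: 0.0203781.
Posterior ∝ prior × likelihood. Numerator for B: 0.5·0.0203781 = 0.0101891.
Normalizing constant: 0.5·0.10918 + 0.5·0.0203781 = 0.0647793.
P(B | observation) = 0.0101891 / 0.0647793 = 0.157289.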